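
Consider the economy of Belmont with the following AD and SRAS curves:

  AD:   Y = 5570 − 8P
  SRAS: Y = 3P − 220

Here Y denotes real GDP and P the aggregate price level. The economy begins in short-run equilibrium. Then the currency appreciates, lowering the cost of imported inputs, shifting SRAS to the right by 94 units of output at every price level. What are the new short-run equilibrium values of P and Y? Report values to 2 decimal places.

P = 517.82, Y = 1427.45

This is a positive supply shock: SRAS shifts right.
New SRAS: Y = 3P − 126.
Set AD = SRAS: 5570 − 8P = 3P − 126, so 5696 = 11P and P = 517.82.
Substituting into AD, Y = 1427.45.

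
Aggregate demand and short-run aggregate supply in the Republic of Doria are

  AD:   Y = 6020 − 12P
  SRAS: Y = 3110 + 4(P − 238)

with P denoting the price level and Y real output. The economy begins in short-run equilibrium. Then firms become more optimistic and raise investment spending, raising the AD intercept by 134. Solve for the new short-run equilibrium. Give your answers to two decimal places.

This is a positive demand shock: AD shifts right.
New AD: Y = 6154 − 12P.
SRAS can be written Y = 2158 + 4P.
Set AD = SRAS: 6154 − 12P = 2158 + 4P, so 3996 = 16P and P = 249.75.
Substituting into AD, Y = 3157.00.

P = 249.75, Y = 3157.00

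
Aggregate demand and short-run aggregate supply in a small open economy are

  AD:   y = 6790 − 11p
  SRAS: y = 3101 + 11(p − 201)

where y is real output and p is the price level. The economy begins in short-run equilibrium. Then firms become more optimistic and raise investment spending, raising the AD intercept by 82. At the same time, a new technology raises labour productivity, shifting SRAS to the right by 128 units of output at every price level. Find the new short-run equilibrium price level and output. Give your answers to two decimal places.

After both shocks: AD is y = 6872 − 11p and SRAS is y = 1018 + 11p.
Setting them equal: 5854 = 22p, so p = 266.09.
Substituting into AD, y = 3945.00.

p = 266.09, y = 3945.00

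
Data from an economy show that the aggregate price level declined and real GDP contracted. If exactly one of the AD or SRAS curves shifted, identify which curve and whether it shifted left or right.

P fell and Y fell. An AD shift moves P and Y in the same direction; an SRAS shift moves them in opposite directions.
Here P and Y moved in the same direction, so the AD curve shifted.
Since Y fell, AD shifted left.

AD shifted left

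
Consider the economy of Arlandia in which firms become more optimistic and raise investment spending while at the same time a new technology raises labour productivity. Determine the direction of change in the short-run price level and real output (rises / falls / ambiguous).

Price level: ambiguous; output: rises

The first event is a positive demand shock: AD shifts right, which by itself pushes P up and Y up.
The second is a favourable supply shock: SRAS shifts right, which by itself pushes P down and Y up.
The two shocks push P in opposite directions, so the effect on P is ambiguous. Both shocks push Y up, so Y rises.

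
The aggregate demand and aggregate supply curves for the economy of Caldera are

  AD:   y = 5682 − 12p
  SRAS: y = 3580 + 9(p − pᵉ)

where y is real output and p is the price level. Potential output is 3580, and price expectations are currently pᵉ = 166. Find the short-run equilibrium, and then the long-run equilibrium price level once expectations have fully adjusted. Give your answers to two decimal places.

Short run: with pᵉ = 166, SRAS is y = 2086 + 9p. Setting AD = SRAS gives 3596 = 21p, so p = 171.24 and y = 5682 − 12p = 3627.14.
Output 3627.14 is above potential 3580, so over time expected prices rise and SRAS shifts left until y returns to 3580.
Long run: y = 3580 on the AD curve gives 3580 = 5682 − 12p, so p = 175.17.

Short run: p = 171.24, y = 3627.14. Long run: p = 175.17.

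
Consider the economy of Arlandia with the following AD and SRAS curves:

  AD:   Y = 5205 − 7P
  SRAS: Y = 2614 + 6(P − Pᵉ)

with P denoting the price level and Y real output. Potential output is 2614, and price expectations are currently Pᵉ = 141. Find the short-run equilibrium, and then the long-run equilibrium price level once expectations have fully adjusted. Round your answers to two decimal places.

Short run: with Pᵉ = 141, SRAS is Y = 1768 + 6P. Setting AD = SRAS gives 3437 = 13P, so P = 264.38 and Y = 5205 − 7P = 3354.31.
Output 3354.31 is above potential 2614, so over time expected prices rise and SRAS shifts left until Y returns to 2614.
Long run: Y = 2614 on the AD curve gives 2614 = 5205 − 7P, so P = 370.14.

Short run: P = 264.38, Y = 3354.31. Long run: P = 370.14.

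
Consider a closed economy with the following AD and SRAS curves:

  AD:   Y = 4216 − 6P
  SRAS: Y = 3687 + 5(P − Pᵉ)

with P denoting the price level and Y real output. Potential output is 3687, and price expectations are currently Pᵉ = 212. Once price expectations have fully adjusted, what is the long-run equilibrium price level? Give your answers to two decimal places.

Short run: with Pᵉ = 212, SRAS is Y = 2627 + 5P. Setting AD = SRAS gives 1589 = 11P, so P = 144.45 and Y = 4216 − 6P = 3349.27.
Output 3349.27 is below potential 3687, so over time expected prices fall and SRAS shifts right until Y returns to 3687.
Long run: Y = 3687 on the AD curve gives 3687 = 4216 − 6P, so P = 88.17.

Long-run P = 88.17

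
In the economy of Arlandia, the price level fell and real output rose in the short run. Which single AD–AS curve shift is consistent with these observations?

P fell and Y rose. An AD shift moves P and Y in the same direction; an SRAS shift moves them in opposite directions.
Here P and Y moved in opposite directions, so the SRAS curve shifted.
Since Y rose, SRAS shifted right.

SRAS shifted right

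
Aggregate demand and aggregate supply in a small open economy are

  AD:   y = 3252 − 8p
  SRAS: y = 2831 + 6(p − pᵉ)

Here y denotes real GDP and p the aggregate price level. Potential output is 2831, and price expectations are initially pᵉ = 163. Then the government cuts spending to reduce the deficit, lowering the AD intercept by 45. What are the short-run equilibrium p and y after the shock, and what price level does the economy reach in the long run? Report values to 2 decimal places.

Short run: p = 96.71, y = 2433.29. Long run: p = 47.00.

AD shifts left: new AD is y = 3207 − 8p. With pᵉ = 163, SRAS is y = 1853 + 6p.
Short run: 3207 − 8p = 1853 + 6p gives 1354 = 14p, so p = 96.71 and y = 3207 − 8p = 2433.29.
y = 2433.29 is below potential 2831; expectations adjust and SRAS shifts right until y = 2831.
Long run: on the new AD curve, 2831 = 3207 − 8p gives p = 47.00.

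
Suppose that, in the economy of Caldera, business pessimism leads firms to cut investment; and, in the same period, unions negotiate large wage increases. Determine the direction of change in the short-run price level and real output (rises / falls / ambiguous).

Price level: ambiguous; output: falls

The first event is a negative demand shock: AD shifts left, which by itself pushes P down and Y down.
The second is an adverse supply shock: SRAS shifts left, which by itself pushes P up and Y down.
The two shocks push P in opposite directions, so the effect on P is ambiguous. Both shocks push Y down, so Y falls.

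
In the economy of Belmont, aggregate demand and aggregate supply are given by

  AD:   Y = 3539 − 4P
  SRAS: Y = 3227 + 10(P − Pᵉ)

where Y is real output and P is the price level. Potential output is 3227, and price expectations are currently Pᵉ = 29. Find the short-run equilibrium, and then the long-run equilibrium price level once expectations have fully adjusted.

Short run: with Pᵉ = 29, SRAS is Y = 2937 + 10P. Setting AD = SRAS gives 602 = 14P, so P = 43 and Y = 3539 − 4·43 = 3367.
Output 3367 is above potential 3227, so over time expected prices rise and SRAS shifts left until Y returns to 3227.
Long run: Y = 3227 on the AD curve gives 3227 = 3539 − 4P, so P = 78.

Short run: P = 43, Y = 3367. Long run: P = 78.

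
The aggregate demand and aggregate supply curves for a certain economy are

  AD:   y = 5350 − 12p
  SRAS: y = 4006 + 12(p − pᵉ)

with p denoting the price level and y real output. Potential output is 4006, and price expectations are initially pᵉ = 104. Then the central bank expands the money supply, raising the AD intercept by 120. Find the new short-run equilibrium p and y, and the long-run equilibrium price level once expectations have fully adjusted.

AD shifts right: new AD is y = 5470 − 12p. With pᵉ = 104, SRAS is y = 2758 + 12p.
Short run: 5470 − 12p = 2758 + 12p gives 2712 = 24p, so p = 113 and y = 5470 − 12·113 = 4114.
y = 4114 is above potential 4006; expectations adjust and SRAS shifts left until y = 4006.
Long run: on the new AD curve, 4006 = 5470 − 12p gives p = 122.

Short run: p = 113, y = 4114. Long run: p = 122.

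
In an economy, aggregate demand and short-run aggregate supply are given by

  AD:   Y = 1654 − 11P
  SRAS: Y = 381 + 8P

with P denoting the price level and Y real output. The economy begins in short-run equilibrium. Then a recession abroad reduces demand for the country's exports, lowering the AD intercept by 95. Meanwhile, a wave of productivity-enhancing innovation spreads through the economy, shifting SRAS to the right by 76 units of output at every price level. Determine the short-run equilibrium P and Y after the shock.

After both shocks: AD is Y = 1559 − 11P and SRAS is Y = 457 + 8P.
Setting them equal: 1102 = 19P, so P = 58.
Y = 1559 − 11·58 = 921.

P = 58, Y = 921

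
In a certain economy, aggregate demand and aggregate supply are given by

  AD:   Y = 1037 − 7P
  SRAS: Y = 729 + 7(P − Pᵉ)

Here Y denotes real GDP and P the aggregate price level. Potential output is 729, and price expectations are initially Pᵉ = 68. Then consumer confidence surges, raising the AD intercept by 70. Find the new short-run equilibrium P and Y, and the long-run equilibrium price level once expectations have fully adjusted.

AD shifts right: new AD is Y = 1107 − 7P. With Pᵉ = 68, SRAS is Y = 253 + 7P.
Short run: 1107 − 7P = 253 + 7P gives 854 = 14P, so P = 61 and Y = 1107 − 7·61 = 680.
Y = 680 is below potential 729; expectations adjust and SRAS shifts right until Y = 729.
Long run: on the new AD curve, 729 = 1107 − 7P gives P = 54.

Short run: P = 61, Y = 680. Long run: P = 54.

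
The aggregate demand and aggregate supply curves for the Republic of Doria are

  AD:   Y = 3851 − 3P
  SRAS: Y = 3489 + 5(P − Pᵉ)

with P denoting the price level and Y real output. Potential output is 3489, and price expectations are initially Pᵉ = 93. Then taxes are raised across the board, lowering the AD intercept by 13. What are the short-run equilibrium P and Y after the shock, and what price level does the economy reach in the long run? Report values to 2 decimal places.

Short run: P = 101.75, Y = 3532.75. Long run: P = 116.33.

AD shifts left: new AD is Y = 3838 − 3P. With Pᵉ = 93, SRAS is Y = 3024 + 5P.
Short run: 3838 − 3P = 3024 + 5P gives 814 = 8P, so P = 101.75 and Y = 3838 − 3P = 3532.75.
Y = 3532.75 is above potential 3489; expectations adjust and SRAS shifts left until Y = 3489.
Long run: on the new AD curve, 3489 = 3838 − 3P gives P = 116.33.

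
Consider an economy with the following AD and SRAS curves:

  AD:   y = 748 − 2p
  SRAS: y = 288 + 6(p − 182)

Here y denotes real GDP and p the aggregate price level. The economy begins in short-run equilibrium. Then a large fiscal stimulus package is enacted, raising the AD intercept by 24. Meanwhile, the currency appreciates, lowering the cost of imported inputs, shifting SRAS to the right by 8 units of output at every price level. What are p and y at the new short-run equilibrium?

After both shocks: AD is y = 772 − 2p and SRAS is y = 6p − 796.
Setting them equal: 1568 = 8p, so p = 196.
y = 772 − 2·196 = 380.

p = 196, y = 380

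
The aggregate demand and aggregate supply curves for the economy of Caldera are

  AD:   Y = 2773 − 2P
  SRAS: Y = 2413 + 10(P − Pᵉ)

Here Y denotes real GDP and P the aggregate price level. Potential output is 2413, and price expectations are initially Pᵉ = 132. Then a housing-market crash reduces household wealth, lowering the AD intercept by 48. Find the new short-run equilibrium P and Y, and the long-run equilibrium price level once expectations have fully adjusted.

AD shifts left: new AD is Y = 2725 − 2P. With Pᵉ = 132, SRAS is Y = 1093 + 10P.
Short run: 2725 − 2P = 1093 + 10P gives 1632 = 12P, so P = 136 and Y = 2725 − 2·136 = 2453.
Y = 2453 is above potential 2413; expectations adjust and SRAS shifts left until Y = 2413.
Long run: on the new AD curve, 2413 = 2725 − 2P gives P = 156.

Short run: P = 136, Y = 2453. Long run: P = 156.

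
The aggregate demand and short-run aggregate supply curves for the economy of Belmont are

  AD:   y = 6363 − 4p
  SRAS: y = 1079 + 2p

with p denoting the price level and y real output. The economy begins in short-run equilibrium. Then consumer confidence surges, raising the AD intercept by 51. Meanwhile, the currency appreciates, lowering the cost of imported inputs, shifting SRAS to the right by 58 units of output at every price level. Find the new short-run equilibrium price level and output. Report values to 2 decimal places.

p = 879.50, y = 2896.00

After both shocks: AD is y = 6414 − 4p and SRAS is y = 1137 + 2p.
Setting them equal: 5277 = 6p, so p = 879.50.
Substituting into AD, y = 2896.00.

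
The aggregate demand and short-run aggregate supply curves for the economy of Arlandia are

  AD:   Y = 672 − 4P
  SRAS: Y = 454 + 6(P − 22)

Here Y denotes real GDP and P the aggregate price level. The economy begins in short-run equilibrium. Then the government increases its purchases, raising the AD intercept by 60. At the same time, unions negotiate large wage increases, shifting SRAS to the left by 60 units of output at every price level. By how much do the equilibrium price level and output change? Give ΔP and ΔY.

ΔP = +12, ΔY = +12

After both shocks: AD is Y = 732 − 4P and SRAS is Y = 262 + 6P.
Setting them equal: 470 = 10P, so P = 47.
Y = 732 − 4·47 = 544.
Initially P = 35, Y = 532, so ΔP = +12 and ΔY = +12.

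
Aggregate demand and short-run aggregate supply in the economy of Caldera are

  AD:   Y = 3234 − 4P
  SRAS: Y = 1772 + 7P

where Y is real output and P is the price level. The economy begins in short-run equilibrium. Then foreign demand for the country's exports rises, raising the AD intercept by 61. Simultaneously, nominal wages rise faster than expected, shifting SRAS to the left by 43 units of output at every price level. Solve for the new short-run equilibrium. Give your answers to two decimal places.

After both shocks: AD is Y = 3295 − 4P and SRAS is Y = 1729 + 7P.
Setting them equal: 1566 = 11P, so P = 142.36.
Substituting into AD, Y = 2725.55.

P = 142.36, Y = 2725.55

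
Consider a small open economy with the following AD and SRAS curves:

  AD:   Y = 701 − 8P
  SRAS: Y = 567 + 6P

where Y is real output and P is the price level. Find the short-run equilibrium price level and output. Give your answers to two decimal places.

P = 9.57, Y = 624.43

Set AD = SRAS: 701 − 8P = 567 + 6P, so 134 = 14P and P = 9.57.
Substituting into AD, Y = 701 − 8P = 624.43.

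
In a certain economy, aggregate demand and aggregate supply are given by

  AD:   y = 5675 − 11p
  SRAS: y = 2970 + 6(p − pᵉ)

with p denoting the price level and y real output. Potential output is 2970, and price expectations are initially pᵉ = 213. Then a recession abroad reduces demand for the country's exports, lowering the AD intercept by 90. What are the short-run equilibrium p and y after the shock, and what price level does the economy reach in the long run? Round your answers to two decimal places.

Short run: p = 229.00, y = 3066.00. Long run: p = 237.73.

AD shifts left: new AD is y = 5585 − 11p. With pᵉ = 213, SRAS is y = 1692 + 6p.
Short run: 5585 − 11p = 1692 + 6p gives 3893 = 17p, so p = 229.00 and y = 5585 − 11p = 3066.00.
y = 3066.00 is above potential 2970; expectations adjust and SRAS shifts left until y = 2970.
Long run: on the new AD curve, 2970 = 5585 − 11p gives p = 237.73.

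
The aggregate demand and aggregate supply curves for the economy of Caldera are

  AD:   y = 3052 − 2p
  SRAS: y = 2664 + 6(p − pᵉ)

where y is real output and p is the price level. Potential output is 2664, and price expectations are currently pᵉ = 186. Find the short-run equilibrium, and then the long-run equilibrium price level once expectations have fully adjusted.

Short run: p = 188, y = 2676. Long run: p = 194.

Short run: with pᵉ = 186, SRAS is y = 1548 + 6p. Setting AD = SRAS gives 1504 = 8p, so p = 188 and y = 3052 − 2·188 = 2676.
Output 2676 is above potential 2664, so over time expected prices rise and SRAS shifts left until y returns to 2664.
Long run: y = 2664 on the AD curve gives 2664 = 3052 − 2p, so p = 194.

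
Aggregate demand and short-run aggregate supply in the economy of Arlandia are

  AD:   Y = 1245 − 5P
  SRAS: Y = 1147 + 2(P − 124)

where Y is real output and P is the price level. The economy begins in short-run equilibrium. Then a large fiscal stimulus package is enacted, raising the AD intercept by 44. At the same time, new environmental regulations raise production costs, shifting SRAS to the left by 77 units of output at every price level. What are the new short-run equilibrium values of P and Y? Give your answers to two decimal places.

After both shocks: AD is Y = 1289 − 5P and SRAS is Y = 822 + 2P.
Setting them equal: 467 = 7P, so P = 66.71.
Substituting into AD, Y = 955.43.

P = 66.71, Y = 955.43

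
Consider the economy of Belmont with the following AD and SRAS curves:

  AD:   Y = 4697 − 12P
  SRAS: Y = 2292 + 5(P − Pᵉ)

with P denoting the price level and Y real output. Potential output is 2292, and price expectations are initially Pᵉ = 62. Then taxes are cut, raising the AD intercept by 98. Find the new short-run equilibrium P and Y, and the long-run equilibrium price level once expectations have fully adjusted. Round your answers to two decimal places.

AD shifts right: new AD is Y = 4795 − 12P. With Pᵉ = 62, SRAS is Y = 1982 + 5P.
Short run: 4795 − 12P = 1982 + 5P gives 2813 = 17P, so P = 165.47 and Y = 4795 − 12P = 2809.35.
Y = 2809.35 is above potential 2292; expectations adjust and SRAS shifts left until Y = 2292.
Long run: on the new AD curve, 2292 = 4795 − 12P gives P = 208.58.

Short run: P = 165.47, Y = 2809.35. Long run: P = 208.58.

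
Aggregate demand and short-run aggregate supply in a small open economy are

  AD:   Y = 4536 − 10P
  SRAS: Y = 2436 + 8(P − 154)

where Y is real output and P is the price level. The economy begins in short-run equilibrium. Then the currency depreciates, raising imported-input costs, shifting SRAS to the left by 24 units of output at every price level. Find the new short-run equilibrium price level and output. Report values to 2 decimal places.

This is a negative supply shock: SRAS shifts left.
New SRAS: Y = 1180 + 8P.
Set AD = SRAS: 4536 − 10P = 1180 + 8P, so 3356 = 18P and P = 186.44.
Substituting into AD, Y = 2671.56.

P = 186.44, Y = 2671.56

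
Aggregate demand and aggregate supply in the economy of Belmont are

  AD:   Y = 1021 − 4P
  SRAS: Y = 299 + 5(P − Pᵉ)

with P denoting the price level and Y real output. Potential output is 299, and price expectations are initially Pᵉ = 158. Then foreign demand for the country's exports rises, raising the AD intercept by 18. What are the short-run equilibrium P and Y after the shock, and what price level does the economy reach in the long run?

Short run: P = 170, Y = 359. Long run: P = 185.

AD shifts right: new AD is Y = 1039 − 4P. With Pᵉ = 158, SRAS is Y = 5P − 491.
Short run: 1039 − 4P = 5P − 491 gives 1530 = 9P, so P = 170 and Y = 1039 − 4·170 = 359.
Y = 359 is above potential 299; expectations adjust and SRAS shifts left until Y = 299.
Long run: on the new AD curve, 299 = 1039 − 4P gives P = 185.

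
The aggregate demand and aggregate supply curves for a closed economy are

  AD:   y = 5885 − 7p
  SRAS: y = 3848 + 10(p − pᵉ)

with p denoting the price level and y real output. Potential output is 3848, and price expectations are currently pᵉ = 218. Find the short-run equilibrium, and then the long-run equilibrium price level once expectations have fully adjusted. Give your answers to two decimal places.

Short run: p = 248.06, y = 4148.59. Long run: p = 291.00.

Short run: with pᵉ = 218, SRAS is y = 1668 + 10p. Setting AD = SRAS gives 4217 = 17p, so p = 248.06 and y = 5885 − 7p = 4148.59.
Output 4148.59 is above potential 3848, so over time expected prices rise and SRAS shifts left until y returns to 3848.
Long run: y = 3848 on the AD curve gives 3848 = 5885 − 7p, so p = 291.00.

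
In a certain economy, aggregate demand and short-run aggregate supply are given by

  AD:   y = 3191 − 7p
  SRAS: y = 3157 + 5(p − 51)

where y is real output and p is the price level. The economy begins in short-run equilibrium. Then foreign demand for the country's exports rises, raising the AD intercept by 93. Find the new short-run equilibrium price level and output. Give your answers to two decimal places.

p = 31.83, y = 3061.17

This is a positive demand shock: AD shifts right.
New AD: y = 3284 − 7p.
SRAS can be written y = 2902 + 5p.
Set AD = SRAS: 3284 − 7p = 2902 + 5p, so 382 = 12p and p = 31.83.
Substituting into AD, y = 3061.17.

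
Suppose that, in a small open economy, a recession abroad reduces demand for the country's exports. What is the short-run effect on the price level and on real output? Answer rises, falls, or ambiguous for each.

This is a negative demand shock: AD shifts left.
Moving along the upward-sloping SRAS curve, P falls and Y falls.

Price level: falls; output: falls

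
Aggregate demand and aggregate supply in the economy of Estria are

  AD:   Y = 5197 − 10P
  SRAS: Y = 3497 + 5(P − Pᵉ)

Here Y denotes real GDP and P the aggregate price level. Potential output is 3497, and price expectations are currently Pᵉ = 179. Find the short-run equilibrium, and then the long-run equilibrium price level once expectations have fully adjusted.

Short run: P = 173, Y = 3467. Long run: P = 170.

Short run: with Pᵉ = 179, SRAS is Y = 2602 + 5P. Setting AD = SRAS gives 2595 = 15P, so P = 173 and Y = 5197 − 10·173 = 3467.
Output 3467 is below potential 3497, so over time expected prices fall and SRAS shifts right until Y returns to 3497.
Long run: Y = 3497 on the AD curve gives 3497 = 5197 − 10P, so P = 170.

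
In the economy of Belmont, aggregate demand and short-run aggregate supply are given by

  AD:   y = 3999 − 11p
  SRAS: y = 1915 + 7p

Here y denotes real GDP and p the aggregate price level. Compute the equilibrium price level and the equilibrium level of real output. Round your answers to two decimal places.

p = 115.78, y = 2725.44

Set AD = SRAS: 3999 − 11p = 1915 + 7p, so 2084 = 18p and p = 115.78.
Substituting into AD, y = 3999 − 11p = 2725.44.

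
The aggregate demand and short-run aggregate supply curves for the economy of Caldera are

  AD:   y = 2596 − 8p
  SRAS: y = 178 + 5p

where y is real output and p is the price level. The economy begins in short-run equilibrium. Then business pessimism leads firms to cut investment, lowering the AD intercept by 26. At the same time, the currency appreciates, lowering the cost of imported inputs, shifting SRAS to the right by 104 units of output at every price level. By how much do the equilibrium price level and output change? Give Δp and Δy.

Δp = -10, Δy = +54

After both shocks: AD is y = 2570 − 8p and SRAS is y = 282 + 5p.
Setting them equal: 2288 = 13p, so p = 176.
y = 2570 − 8·176 = 1162.
Initially p = 186, y = 1108, so Δp = -10 and Δy = +54.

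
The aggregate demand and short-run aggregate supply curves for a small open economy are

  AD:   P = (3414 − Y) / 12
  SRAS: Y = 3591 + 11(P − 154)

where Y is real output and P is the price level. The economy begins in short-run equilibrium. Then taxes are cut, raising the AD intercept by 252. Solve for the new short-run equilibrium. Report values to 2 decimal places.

This is a positive demand shock: AD shifts right.
New AD: Y = 3666 − 12P.
SRAS can be written Y = 1897 + 11P.
Set AD = SRAS: 3666 − 12P = 1897 + 11P, so 1769 = 23P and P = 76.91.
Substituting into AD, Y = 2743.04.

P = 76.91, Y = 2743.04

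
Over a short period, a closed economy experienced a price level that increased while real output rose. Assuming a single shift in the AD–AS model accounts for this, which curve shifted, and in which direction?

AD shifted right

P rose and Y rose. An AD shift moves P and Y in the same direction; an SRAS shift moves them in opposite directions.
Here P and Y moved in the same direction, so the AD curve shifted.
Since Y rose, AD shifted right.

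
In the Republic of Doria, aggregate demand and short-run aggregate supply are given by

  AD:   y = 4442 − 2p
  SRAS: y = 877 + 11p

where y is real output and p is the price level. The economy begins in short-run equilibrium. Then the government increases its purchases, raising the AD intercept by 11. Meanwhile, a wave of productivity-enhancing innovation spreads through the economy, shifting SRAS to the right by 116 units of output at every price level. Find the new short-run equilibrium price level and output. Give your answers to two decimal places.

After both shocks: AD is y = 4453 − 2p and SRAS is y = 993 + 11p.
Setting them equal: 3460 = 13p, so p = 266.15.
Substituting into AD, y = 3920.69.

p = 266.15, y = 3920.69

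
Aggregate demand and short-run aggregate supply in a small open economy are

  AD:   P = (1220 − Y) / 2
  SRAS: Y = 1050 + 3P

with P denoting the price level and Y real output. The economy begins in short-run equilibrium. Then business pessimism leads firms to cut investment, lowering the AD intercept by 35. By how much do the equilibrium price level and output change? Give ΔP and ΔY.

ΔP = -7, ΔY = -21

This is a negative demand shock: AD shifts left.
New AD: Y = 1185 − 2P.
Set AD = SRAS: 1185 − 2P = 1050 + 3P, so 135 = 5P and P = 27.
Y = 1185 − 2·27 = 1131.
Initially P = 34, Y = 1152, so ΔP = -7 and ΔY = -21.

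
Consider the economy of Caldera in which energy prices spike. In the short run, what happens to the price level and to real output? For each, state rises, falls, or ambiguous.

Price level: rises; output: falls

This is an adverse supply shock: SRAS shifts left.
Moving along the downward-sloping AD curve, P rises and Y falls.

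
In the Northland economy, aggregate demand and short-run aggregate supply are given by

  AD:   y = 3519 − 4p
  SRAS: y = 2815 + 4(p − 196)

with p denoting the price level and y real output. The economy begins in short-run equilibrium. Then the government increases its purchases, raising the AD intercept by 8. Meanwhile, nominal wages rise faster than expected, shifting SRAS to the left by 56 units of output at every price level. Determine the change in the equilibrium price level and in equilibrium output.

After both shocks: AD is y = 3527 − 4p and SRAS is y = 1975 + 4p.
Setting them equal: 1552 = 8p, so p = 194.
y = 3527 − 4·194 = 2751.
Initially p = 186, y = 2775, so Δp = +8 and Δy = -24.

Δp = +8, Δy = -24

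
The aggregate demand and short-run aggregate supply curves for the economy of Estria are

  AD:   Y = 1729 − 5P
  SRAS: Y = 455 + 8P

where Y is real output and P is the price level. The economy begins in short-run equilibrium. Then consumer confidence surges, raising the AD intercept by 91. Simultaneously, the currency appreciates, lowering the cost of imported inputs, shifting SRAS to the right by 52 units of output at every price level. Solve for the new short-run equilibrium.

After both shocks: AD is Y = 1820 − 5P and SRAS is Y = 507 + 8P.
Setting them equal: 1313 = 13P, so P = 101.
Y = 1820 − 5·101 = 1315.

P = 101, Y = 1315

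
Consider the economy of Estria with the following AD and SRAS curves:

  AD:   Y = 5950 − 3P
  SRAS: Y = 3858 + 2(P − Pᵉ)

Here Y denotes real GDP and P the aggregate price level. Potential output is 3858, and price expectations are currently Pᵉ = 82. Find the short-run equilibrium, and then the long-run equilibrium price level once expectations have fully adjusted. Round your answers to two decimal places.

Short run: P = 451.20, Y = 4596.40. Long run: P = 697.33.

Short run: with Pᵉ = 82, SRAS is Y = 3694 + 2P. Setting AD = SRAS gives 2256 = 5P, so P = 451.20 and Y = 5950 − 3P = 4596.40.
Output 4596.40 is above potential 3858, so over time expected prices rise and SRAS shifts left until Y returns to 3858.
Long run: Y = 3858 on the AD curve gives 3858 = 5950 − 3P, so P = 697.33.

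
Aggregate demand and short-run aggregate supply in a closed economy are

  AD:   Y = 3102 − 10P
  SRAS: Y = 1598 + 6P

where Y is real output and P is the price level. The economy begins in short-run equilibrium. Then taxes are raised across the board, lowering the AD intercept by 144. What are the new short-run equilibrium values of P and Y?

This is a negative demand shock: AD shifts left.
New AD: Y = 2958 − 10P.
Set AD = SRAS: 2958 − 10P = 1598 + 6P, so 1360 = 16P and P = 85.
Y = 2958 − 10·85 = 2108.

P = 85, Y = 2108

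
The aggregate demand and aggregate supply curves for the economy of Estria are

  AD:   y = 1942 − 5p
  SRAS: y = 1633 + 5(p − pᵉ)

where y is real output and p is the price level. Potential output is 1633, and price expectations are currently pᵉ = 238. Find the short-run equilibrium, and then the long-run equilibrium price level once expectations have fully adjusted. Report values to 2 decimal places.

Short run: with pᵉ = 238, SRAS is y = 443 + 5p. Setting AD = SRAS gives 1499 = 10p, so p = 149.90 and y = 1942 − 5p = 1192.50.
Output 1192.50 is below potential 1633, so over time expected prices fall and SRAS shifts right until y returns to 1633.
Long run: y = 1633 on the AD curve gives 1633 = 1942 − 5p, so p = 61.80.

Short run: p = 149.90, y = 1192.50. Long run: p = 61.80.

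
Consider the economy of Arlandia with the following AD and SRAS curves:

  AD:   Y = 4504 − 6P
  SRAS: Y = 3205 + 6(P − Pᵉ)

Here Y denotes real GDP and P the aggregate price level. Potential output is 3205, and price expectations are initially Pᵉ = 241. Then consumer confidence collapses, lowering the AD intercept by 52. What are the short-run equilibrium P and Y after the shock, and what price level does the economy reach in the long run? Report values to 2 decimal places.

AD shifts left: new AD is Y = 4452 − 6P. With Pᵉ = 241, SRAS is Y = 1759 + 6P.
Short run: 4452 − 6P = 1759 + 6P gives 2693 = 12P, so P = 224.42 and Y = 4452 − 6P = 3105.50.
Y = 3105.50 is below potential 3205; expectations adjust and SRAS shifts right until Y = 3205.
Long run: on the new AD curve, 3205 = 4452 − 6P gives P = 207.83.

Short run: P = 224.42, Y = 3105.50. Long run: P = 207.83.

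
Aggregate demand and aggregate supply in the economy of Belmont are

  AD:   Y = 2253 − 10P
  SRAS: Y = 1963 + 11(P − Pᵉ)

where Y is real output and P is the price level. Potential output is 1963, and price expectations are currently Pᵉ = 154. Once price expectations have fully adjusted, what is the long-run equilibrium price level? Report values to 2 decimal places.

Long-run P = 29.00

Short run: with Pᵉ = 154, SRAS is Y = 269 + 11P. Setting AD = SRAS gives 1984 = 21P, so P = 94.48 and Y = 2253 − 10P = 1308.24.
Output 1308.24 is below potential 1963, so over time expected prices fall and SRAS shifts right until Y returns to 1963.
Long run: Y = 1963 on the AD curve gives 1963 = 2253 − 10P, so P = 29.00.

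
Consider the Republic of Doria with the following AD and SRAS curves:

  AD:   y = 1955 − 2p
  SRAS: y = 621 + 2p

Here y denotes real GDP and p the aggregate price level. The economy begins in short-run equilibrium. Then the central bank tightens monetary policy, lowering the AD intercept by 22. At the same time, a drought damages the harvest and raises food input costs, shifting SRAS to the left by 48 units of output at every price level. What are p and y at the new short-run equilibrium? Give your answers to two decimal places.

p = 340.00, y = 1253.00

After both shocks: AD is y = 1933 − 2p and SRAS is y = 573 + 2p.
Setting them equal: 1360 = 4p, so p = 340.00.
Substituting into AD, y = 1253.00.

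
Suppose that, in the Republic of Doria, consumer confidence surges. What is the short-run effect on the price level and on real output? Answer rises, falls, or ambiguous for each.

This is a positive demand shock: AD shifts right.
Moving along the upward-sloping SRAS curve, P rises and Y rises.

Price level: rises; output: rises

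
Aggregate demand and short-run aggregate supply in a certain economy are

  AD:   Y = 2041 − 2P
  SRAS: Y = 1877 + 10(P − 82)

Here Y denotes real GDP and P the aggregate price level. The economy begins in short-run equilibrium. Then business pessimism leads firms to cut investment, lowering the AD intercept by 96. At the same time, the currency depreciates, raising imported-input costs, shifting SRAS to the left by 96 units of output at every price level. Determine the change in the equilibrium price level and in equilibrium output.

After both shocks: AD is Y = 1945 − 2P and SRAS is Y = 961 + 10P.
Setting them equal: 984 = 12P, so P = 82.
Y = 1945 − 2·82 = 1781.
Initially P = 82, Y = 1877, so ΔP = +0 and ΔY = -96.

ΔP = +0, ΔY = -96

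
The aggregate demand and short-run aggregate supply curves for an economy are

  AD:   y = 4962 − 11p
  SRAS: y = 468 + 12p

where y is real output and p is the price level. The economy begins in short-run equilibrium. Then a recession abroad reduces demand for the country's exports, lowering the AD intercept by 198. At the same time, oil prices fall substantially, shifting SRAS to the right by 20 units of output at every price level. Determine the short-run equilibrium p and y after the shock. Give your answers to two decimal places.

After both shocks: AD is y = 4764 − 11p and SRAS is y = 488 + 12p.
Setting them equal: 4276 = 23p, so p = 185.91.
Substituting into AD, y = 2718.96.

p = 185.91, y = 2718.96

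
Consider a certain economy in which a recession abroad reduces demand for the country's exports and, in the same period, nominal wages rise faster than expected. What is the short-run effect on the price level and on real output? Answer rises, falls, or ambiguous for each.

Price level: ambiguous; output: falls

The first event is a negative demand shock: AD shifts left, which by itself pushes P down and Y down.
The second is an adverse supply shock: SRAS shifts left, which by itself pushes P up and Y down.
The two shocks push P in opposite directions, so the effect on P is ambiguous. Both shocks push Y down, so Y falls.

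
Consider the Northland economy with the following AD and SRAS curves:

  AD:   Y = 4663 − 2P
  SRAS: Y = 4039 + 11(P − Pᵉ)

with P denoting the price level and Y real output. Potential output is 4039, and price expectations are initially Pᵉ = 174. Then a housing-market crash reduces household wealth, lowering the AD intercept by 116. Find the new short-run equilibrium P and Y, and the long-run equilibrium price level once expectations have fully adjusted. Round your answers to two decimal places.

Short run: P = 186.31, Y = 4174.38. Long run: P = 254.00.

AD shifts left: new AD is Y = 4547 − 2P. With Pᵉ = 174, SRAS is Y = 2125 + 11P.
Short run: 4547 − 2P = 2125 + 11P gives 2422 = 13P, so P = 186.31 and Y = 4547 − 2P = 4174.38.
Y = 4174.38 is above potential 4039; expectations adjust and SRAS shifts left until Y = 4039.
Long run: on the new AD curve, 4039 = 4547 − 2P gives P = 254.00.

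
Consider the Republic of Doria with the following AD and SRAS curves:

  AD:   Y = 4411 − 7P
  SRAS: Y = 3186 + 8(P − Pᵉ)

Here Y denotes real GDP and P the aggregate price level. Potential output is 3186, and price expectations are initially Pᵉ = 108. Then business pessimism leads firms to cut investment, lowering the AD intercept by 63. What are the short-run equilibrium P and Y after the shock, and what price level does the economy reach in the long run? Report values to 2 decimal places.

Short run: P = 135.07, Y = 3402.53. Long run: P = 166.00.

AD shifts left: new AD is Y = 4348 − 7P. With Pᵉ = 108, SRAS is Y = 2322 + 8P.
Short run: 4348 − 7P = 2322 + 8P gives 2026 = 15P, so P = 135.07 and Y = 4348 − 7P = 3402.53.
Y = 3402.53 is above potential 3186; expectations adjust and SRAS shifts left until Y = 3186.
Long run: on the new AD curve, 3186 = 4348 − 7P gives P = 166.00.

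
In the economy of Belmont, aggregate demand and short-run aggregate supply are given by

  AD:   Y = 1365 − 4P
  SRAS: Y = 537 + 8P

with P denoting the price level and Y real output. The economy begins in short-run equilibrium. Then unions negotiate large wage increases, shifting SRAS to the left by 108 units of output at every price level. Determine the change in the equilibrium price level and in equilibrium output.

This is a negative supply shock: SRAS shifts left.
New SRAS: Y = 429 + 8P.
Set AD = SRAS: 1365 − 4P = 429 + 8P, so 936 = 12P and P = 78.
Y = 1365 − 4·78 = 1053.
Initially P = 69, Y = 1089, so ΔP = +9 and ΔY = -36.

ΔP = +9, ΔY = -36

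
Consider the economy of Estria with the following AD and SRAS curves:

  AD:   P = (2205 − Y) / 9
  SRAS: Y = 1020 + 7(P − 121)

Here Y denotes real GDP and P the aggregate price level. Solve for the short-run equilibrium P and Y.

Write SRAS as Y = 1020 + 7P − 847 = 173 + 7P.
Rearrange AD to Y = 2205 − 9P.
Set AD = SRAS: 2205 − 9P = 173 + 7P, so 2032 = 16P and P = 127.
Then Y = 2205 − 9·127 = 1062.

P = 127, Y = 1062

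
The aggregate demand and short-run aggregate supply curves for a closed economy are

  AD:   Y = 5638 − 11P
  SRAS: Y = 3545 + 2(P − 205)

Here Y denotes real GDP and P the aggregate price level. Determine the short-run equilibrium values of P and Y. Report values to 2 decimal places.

Write SRAS as Y = 3545 + 2P − 410 = 3135 + 2P.
Set AD = SRAS: 5638 − 11P = 3135 + 2P, so 2503 = 13P and P = 192.54.
Substituting into AD, Y = 5638 − 11P = 3520.08.

P = 192.54, Y = 3520.08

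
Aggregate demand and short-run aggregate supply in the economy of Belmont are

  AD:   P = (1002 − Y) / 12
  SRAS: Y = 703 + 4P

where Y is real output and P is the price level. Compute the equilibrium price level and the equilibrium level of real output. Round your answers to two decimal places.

Rearrange AD to Y = 1002 − 12P.
Set AD = SRAS: 1002 − 12P = 703 + 4P, so 299 = 16P and P = 18.69.
Substituting into AD, Y = 1002 − 12P = 777.75.

P = 18.69, Y = 777.75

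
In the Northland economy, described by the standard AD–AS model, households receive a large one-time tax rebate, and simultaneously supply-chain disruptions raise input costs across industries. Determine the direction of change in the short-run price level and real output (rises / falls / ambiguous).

Price level: rises; output: ambiguous

The first event is a positive demand shock: AD shifts right, which by itself pushes P up and Y up.
The second is an adverse supply shock: SRAS shifts left, which by itself pushes P up and Y down.
Both shocks push P up, so P rises. The two shocks push Y in opposite directions, so the effect on Y is ambiguous.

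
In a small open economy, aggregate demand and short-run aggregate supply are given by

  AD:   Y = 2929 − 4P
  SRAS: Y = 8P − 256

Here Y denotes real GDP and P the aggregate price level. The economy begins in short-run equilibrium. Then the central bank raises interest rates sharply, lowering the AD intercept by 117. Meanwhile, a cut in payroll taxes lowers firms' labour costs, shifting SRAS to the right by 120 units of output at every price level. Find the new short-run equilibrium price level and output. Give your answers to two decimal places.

After both shocks: AD is Y = 2812 − 4P and SRAS is Y = 8P − 136.
Setting them equal: 2948 = 12P, so P = 245.67.
Substituting into AD, Y = 1829.33.

P = 245.67, Y = 1829.33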